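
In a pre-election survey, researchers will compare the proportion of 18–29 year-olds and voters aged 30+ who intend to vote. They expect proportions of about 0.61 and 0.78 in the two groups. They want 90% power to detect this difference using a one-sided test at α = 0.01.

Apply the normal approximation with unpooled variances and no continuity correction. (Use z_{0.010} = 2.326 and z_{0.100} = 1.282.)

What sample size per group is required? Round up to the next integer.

n = 185 per group

n = (z_α + z_β)² · [p₁(1−p₁) + p₂(1−p₂)] / (p₁ − p₂)²
  = (2.326 + 1.282)² · (0.61·0.39 + 0.78·0.22) / (-0.17)²
  = (3.608)² · (0.2379 + 0.1716) / 0.0289
  = 13.0177 · 0.4095 / 0.0289
  = 184.45
Round up → n = 185 per group.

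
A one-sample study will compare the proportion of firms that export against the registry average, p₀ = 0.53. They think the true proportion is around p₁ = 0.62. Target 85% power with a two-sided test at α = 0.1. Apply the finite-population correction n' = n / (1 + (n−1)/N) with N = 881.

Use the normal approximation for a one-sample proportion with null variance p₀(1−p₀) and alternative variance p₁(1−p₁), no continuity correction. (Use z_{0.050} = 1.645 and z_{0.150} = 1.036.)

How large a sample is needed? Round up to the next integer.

n = [z_{α/2}·√(p₀q₀) + z_β·√(p₁q₁)]² / (p₁ − p₀)²
  = [1.645·√(0.53·0.47) + 1.036·√(0.62·0.38)]² / (0.09)²
  = [1.645·0.4991 + 1.036·0.4854]² / 0.0081
  = [1.3239]² / 0.0081
  = 216.38
Finite-population correction (N = 881): 216.38 / (1 + (216.38 − 1)/881) = 173.87.
Round up → n = 174.

n = 174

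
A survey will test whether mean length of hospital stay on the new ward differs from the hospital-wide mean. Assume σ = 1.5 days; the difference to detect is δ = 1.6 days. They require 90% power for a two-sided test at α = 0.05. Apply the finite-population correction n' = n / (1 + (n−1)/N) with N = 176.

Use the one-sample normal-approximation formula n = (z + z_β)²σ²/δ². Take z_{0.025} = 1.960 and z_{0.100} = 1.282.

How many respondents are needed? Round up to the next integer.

n = 9

n = (z_{α/2} + z_β)² · σ² / δ²
  = (1.960 + 1.282)² · 1.5² / 1.6²
  = 10.5106 · 2.25 / 2.56
  = 9.24
Finite-population correction (N = 176): 9.24 / (1 + (9.24 − 1)/176) = 8.82.
Round up → n = 9.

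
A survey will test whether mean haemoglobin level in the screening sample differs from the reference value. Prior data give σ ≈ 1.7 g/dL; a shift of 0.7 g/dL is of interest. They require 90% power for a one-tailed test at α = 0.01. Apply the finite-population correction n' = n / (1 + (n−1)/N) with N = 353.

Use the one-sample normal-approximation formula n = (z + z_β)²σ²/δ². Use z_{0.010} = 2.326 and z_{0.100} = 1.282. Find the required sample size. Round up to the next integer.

n = 64

n = (z_α + z_β)² · σ² / δ²
  = (2.326 + 1.282)² · 1.7² / 0.7²
  = 13.0177 · 2.89 / 0.49
  = 76.78
Finite-population correction (N = 353): 76.78 / (1 + (76.78 − 1)/353) = 63.21.
Round up → n = 64.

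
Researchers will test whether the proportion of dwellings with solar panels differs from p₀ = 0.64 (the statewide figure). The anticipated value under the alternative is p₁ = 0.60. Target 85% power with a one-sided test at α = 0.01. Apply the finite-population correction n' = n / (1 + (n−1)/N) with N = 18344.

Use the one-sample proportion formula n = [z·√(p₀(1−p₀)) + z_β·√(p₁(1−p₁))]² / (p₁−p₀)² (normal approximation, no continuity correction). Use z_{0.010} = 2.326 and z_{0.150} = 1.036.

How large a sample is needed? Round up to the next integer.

n = [z_α·√(p₀q₀) + z_β·√(p₁q₁)]² / (p₁ − p₀)²
  = [2.326·√(0.64·0.36) + 1.036·√(0.60·0.40)]² / (-0.04)²
  = [2.326·0.4800 + 1.036·0.4899]² / 0.0016
  = [1.6240]² / 0.0016
  = 1648.39
Finite-population correction (N = 18344): 1648.39 / (1 + (1648.39 − 1)/18344) = 1512.55.
Round up → n = 1513.

n = 1513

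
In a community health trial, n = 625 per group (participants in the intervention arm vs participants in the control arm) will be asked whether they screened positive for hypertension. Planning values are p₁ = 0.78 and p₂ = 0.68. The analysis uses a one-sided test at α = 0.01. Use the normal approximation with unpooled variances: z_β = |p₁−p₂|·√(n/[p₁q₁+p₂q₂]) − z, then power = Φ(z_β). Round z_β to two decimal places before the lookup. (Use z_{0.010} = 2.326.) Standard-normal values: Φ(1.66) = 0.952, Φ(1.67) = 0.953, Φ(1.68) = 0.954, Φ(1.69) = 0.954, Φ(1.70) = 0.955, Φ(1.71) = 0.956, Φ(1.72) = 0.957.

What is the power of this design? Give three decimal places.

z_β = |p₁−p₂|·√(n/[p₁q₁+p₂q₂]) − z_α
    = 0.10 · √(625/0.3892) − 2.326
    = 0.10 · 40.0732 − 2.326
    = 4.0073 − 2.326 = 1.6813 → 1.68
Power = Φ(1.68) = 0.954.

Power ≈ 0.954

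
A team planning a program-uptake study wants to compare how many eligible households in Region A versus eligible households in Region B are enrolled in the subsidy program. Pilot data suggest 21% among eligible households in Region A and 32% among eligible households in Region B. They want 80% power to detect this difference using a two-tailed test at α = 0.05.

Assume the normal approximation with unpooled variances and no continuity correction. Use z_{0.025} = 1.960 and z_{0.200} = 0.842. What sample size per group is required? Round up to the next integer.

n = (z_{α/2} + z_β)² · [p₁(1−p₁) + p₂(1−p₂)] / (p₁ − p₂)²
  = (1.960 + 0.842)² · (0.21·0.79 + 0.32·0.68) / (-0.11)²
  = (2.802)² · (0.1659 + 0.2176) / 0.0121
  = 7.8512 · 0.3835 / 0.0121
  = 248.84
Round up → n = 249 per group.

n = 249 per group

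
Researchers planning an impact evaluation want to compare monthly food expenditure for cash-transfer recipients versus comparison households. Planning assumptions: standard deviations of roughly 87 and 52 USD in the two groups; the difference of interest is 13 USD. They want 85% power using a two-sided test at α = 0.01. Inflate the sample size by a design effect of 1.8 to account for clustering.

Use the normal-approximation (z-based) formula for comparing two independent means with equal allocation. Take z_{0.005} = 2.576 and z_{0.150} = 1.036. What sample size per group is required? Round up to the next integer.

n = (z_{α/2} + z_β)² · (σ₁² + σ₂²) / δ²
  = (2.576 + 1.036)² · (87² + 52² = 10273) / 13²
  = 13.0465 · 10273 / 169
  = 793.06
Design effect: 1.8 × 793.06 = 1427.51.
Round up → n = 1428 per group.

n = 1428 per group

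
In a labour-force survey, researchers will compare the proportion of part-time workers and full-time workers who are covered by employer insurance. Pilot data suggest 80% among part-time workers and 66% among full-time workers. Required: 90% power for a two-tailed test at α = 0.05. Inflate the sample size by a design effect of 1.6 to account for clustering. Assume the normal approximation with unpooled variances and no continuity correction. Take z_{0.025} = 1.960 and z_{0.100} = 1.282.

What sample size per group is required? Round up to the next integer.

n = (z_{α/2} + z_β)² · [p₁(1−p₁) + p₂(1−p₂)] / (p₁ − p₂)²
  = (1.960 + 1.282)² · (0.80·0.20 + 0.66·0.34) / (0.14)²
  = (3.242)² · (0.1600 + 0.2244) / 0.0196
  = 10.5106 · 0.3844 / 0.0196
  = 206.14
Design effect: 1.6 × 206.14 = 329.82.
Round up → n = 330 per group.

n = 330 per group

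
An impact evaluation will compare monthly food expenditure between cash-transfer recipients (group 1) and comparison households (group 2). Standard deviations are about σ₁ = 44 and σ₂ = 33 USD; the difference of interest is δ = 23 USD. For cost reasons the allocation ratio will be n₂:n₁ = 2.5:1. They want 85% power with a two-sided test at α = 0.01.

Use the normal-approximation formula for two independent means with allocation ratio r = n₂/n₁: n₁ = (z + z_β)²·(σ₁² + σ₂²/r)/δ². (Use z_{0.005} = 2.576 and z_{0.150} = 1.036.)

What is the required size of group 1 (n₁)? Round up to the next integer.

n₁ = 59

n₁ = (z_{α/2} + z_β)² · (σ₁² + σ₂²/r) / δ²
   = (2.576 + 1.036)² · (44² + 33²/2.5) / 23²
   = 13.0465 · (1936 + 435.6) / 529
   = 13.0465 · 2371.6 / 529
   = 58.49
Round up → n₁ = 59; n₂ = r·n₁ = 2.5 × 59 = 148.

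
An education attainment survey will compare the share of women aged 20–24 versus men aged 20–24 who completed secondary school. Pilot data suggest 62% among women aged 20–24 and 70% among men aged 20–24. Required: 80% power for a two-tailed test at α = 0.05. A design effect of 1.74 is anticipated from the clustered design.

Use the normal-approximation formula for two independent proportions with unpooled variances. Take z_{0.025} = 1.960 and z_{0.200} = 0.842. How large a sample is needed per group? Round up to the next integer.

n = 952 per group

n = (z_{α/2} + z_β)² · [p₁(1−p₁) + p₂(1−p₂)] / (p₁ − p₂)²
  = (1.960 + 0.842)² · (0.62·0.38 + 0.70·0.30) / (-0.08)²
  = (2.802)² · (0.2356 + 0.2100) / 0.0064
  = 7.8512 · 0.4456 / 0.0064
  = 546.64
Design effect: 1.74 × 546.64 = 951.15.
Round up → n = 952 per group.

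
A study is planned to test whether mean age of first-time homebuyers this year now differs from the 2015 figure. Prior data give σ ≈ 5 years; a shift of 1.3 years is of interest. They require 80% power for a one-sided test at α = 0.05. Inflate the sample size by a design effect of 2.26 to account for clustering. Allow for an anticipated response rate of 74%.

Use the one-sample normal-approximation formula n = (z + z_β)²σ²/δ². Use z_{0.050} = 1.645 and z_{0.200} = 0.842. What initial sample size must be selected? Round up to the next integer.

n = (z_α + z_β)² · σ² / δ²
  = (1.645 + 0.842)² · 5² / 1.3²
  = 6.1852 · 25 / 1.69
  = 91.50
Design effect: 2.26 × 91.50 = 206.78.
Adjust for 74% response: 206.78 / 0.74 = 279.44.
Round up → n = 280.

n = 280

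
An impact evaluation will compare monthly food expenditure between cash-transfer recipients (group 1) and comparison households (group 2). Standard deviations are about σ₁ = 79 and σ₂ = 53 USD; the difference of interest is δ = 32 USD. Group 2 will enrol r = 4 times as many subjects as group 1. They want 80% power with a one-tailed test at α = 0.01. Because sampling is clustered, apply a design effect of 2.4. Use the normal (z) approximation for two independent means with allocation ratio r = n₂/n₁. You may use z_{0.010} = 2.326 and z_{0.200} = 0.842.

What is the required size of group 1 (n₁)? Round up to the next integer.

n₁ = (z_α + z_β)² · (σ₁² + σ₂²/r) / δ²
   = (2.326 + 0.842)² · (79² + 53²/4) / 32²
   = 10.0362 · (6241 + 702.25) / 1024
   = 10.0362 · 6943.2 / 1024
   = 68.05
Design effect: 2.4 × 68.05 = 163.32.
Round up → n₁ = 164; n₂ = r·n₁ = 4 × 164 = 656.

n₁ = 164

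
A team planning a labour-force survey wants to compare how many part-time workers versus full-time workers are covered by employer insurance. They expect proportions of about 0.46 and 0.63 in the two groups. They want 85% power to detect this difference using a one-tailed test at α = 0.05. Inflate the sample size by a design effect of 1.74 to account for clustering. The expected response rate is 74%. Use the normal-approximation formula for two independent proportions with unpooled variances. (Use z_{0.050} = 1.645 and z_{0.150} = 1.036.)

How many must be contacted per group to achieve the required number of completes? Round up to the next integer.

n = (z_α + z_β)² · [p₁(1−p₁) + p₂(1−p₂)] / (p₁ − p₂)²
  = (1.645 + 1.036)² · (0.46·0.54 + 0.63·0.37) / (-0.17)²
  = (2.681)² · (0.2484 + 0.2331) / 0.0289
  = 7.1878 · 0.4815 / 0.0289
  = 119.75
Design effect: 1.74 × 119.75 = 208.37.
Adjust for 74% response: 208.37 / 0.74 = 281.59.
Round up → n = 282 per group.

n = 282 per group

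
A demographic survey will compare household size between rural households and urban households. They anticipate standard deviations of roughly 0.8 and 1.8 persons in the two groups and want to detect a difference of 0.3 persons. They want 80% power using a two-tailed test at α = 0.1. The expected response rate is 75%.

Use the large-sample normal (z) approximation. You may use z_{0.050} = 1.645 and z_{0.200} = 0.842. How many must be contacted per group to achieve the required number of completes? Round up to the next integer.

n = (z_{α/2} + z_β)² · (σ₁² + σ₂²) / δ²
  = (1.645 + 0.842)² · (0.8² + 1.8² = 3.88) / 0.3²
  = 6.1852 · 3.88 / 0.09
  = 266.65
Adjust for 75% response: 266.65 / 0.75 = 355.53.
Round up → n = 356 per group.

n = 356 per group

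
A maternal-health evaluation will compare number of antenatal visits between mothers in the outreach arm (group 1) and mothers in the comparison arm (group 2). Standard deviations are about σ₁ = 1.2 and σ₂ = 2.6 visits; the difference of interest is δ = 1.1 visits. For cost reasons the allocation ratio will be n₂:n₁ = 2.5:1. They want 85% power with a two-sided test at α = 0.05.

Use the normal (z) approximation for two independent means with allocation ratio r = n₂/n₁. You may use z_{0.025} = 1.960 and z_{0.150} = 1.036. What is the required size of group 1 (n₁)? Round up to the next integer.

n₁ = 31

n₁ = (z_{α/2} + z_β)² · (σ₁² + σ₂²/r) / δ²
   = (1.960 + 1.036)² · (1.2² + 2.6²/2.5) / 1.1²
   = 8.9760 · (1.44 + 2.704) / 1.21
   = 8.9760 · 4.144 / 1.21
   = 30.74
Round up → n₁ = 31; n₂ = r·n₁ = 2.5 × 31 = 78.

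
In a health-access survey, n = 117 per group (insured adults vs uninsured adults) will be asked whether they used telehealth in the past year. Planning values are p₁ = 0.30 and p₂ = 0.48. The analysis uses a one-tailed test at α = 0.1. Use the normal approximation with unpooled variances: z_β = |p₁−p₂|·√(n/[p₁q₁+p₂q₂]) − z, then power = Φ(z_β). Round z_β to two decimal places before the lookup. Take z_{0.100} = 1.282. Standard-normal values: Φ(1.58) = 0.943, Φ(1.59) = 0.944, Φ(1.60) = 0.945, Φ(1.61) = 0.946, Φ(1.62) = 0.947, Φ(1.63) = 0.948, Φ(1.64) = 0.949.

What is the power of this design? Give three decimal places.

Power ≈ 0.944

z_β = |p₁−p₂|·√(n/[p₁q₁+p₂q₂]) − z_α
    = 0.18 · √(117/0.4596) − 1.282
    = 0.18 · 15.9552 − 1.282
    = 2.8719 − 1.282 = 1.5899 → 1.59
Power = Φ(1.59) = 0.944.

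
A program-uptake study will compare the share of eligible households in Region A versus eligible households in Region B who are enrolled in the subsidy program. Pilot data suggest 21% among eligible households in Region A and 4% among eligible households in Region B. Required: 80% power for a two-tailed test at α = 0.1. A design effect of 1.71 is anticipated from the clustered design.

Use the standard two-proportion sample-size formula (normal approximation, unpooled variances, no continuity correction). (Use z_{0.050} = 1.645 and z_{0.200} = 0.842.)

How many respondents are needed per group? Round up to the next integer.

n = (z_{α/2} + z_β)² · [p₁(1−p₁) + p₂(1−p₂)] / (p₁ − p₂)²
  = (1.645 + 0.842)² · (0.21·0.79 + 0.04·0.96) / (0.17)²
  = (2.487)² · (0.1659 + 0.0384) / 0.0289
  = 6.1852 · 0.2043 / 0.0289
  = 43.72
Design effect: 1.71 × 43.72 = 74.77.
Round up → n = 75 per group.

n = 75 per group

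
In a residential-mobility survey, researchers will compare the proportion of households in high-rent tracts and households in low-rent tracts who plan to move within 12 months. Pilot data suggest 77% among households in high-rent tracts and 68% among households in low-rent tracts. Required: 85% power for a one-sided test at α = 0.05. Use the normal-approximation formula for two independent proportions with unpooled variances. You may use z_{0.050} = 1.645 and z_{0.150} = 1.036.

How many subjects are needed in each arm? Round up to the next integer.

n = (z_α + z_β)² · [p₁(1−p₁) + p₂(1−p₂)] / (p₁ − p₂)²
  = (1.645 + 1.036)² · (0.77·0.23 + 0.68·0.32) / (0.09)²
  = (2.681)² · (0.1771 + 0.2176) / 0.0081
  = 7.1878 · 0.3947 / 0.0081
  = 350.25
Round up → n = 351 per group.

n = 351 per group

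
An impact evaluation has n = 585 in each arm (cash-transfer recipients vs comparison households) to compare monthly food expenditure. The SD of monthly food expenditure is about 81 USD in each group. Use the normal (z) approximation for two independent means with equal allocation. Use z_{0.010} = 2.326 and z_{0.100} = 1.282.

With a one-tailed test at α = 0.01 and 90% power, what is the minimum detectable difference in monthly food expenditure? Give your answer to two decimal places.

Minimum detectable difference ≈ 17.09 USD

δ = (z_α + z_β) · √((σ₁²+σ₂²)/n)
  = (2.326 + 1.282) · √(13122/585)
  = 3.608 · √22.4308
  = 3.608 · 4.7361
  = 17.0879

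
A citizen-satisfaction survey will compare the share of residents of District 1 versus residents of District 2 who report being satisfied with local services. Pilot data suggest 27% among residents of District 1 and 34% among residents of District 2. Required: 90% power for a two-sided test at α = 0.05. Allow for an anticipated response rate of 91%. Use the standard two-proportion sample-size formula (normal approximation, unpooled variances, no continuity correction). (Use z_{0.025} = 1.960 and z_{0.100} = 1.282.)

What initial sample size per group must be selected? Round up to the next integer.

n = 994 per group

n = (z_{α/2} + z_β)² · [p₁(1−p₁) + p₂(1−p₂)] / (p₁ − p₂)²
  = (1.960 + 1.282)² · (0.27·0.73 + 0.34·0.66) / (-0.07)²
  = (3.242)² · (0.1971 + 0.2244) / 0.0049
  = 10.5106 · 0.4215 / 0.0049
  = 904.12
Adjust for 91% response: 904.12 / 0.91 = 993.54.
Round up → n = 994 per group.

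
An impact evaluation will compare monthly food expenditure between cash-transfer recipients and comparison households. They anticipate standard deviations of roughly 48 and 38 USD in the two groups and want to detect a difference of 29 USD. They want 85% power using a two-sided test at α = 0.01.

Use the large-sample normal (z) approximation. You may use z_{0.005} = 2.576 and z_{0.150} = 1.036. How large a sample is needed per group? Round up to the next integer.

n = 59 per group

n = (z_{α/2} + z_β)² · (σ₁² + σ₂²) / δ²
  = (2.576 + 1.036)² · (48² + 38² = 3748) / 29²
  = 13.0465 · 3748 / 841
  = 58.14
Round up → n = 59 per group.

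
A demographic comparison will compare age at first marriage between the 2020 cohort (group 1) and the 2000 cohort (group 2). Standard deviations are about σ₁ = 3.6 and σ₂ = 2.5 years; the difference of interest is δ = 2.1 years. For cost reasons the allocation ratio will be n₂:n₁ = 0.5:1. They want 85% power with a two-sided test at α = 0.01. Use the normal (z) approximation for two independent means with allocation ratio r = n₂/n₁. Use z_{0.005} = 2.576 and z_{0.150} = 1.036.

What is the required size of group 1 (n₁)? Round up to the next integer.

n₁ = (z_{α/2} + z_β)² · (σ₁² + σ₂²/r) / δ²
   = (2.576 + 1.036)² · (3.6² + 2.5²/0.5) / 2.1²
   = 13.0465 · (12.96 + 12.5) / 4.41
   = 13.0465 · 25.46 / 4.41
   = 75.32
Round up → n₁ = 76; n₂ = r·n₁ = 0.5 × 76 = 38.

n₁ = 76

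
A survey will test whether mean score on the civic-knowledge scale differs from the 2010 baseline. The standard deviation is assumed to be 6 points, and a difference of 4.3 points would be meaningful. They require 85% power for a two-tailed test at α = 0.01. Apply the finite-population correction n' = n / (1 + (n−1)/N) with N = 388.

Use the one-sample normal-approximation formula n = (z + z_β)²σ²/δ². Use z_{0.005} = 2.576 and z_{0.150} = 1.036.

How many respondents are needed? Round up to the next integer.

n = 24

n = (z_{α/2} + z_β)² · σ² / δ²
  = (2.576 + 1.036)² · 6² / 4.3²
  = 13.0465 · 36 / 18.49
  = 25.40
Finite-population correction (N = 388): 25.40 / (1 + (25.40 − 1)/388) = 23.90.
Round up → n = 24.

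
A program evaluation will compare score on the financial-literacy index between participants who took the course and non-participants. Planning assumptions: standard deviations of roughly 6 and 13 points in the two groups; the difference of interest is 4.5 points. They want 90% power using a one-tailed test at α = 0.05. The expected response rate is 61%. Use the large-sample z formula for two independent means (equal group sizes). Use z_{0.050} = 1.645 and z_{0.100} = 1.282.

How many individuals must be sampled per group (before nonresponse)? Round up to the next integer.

n = (z_α + z_β)² · (σ₁² + σ₂²) / δ²
  = (1.645 + 1.282)² · (6² + 13² = 205) / 4.5²
  = 8.5673 · 205 / 20.25
  = 86.73
Adjust for 61% response: 86.73 / 0.61 = 142.18.
Round up → n = 143 per group.

n = 143 per group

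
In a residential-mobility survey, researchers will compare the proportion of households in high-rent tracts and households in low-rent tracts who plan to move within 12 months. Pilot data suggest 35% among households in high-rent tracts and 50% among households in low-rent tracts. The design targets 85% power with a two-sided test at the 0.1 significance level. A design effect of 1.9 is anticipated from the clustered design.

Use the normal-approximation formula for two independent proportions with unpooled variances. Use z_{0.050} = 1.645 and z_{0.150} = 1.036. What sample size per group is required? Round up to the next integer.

n = 290 per group

n = (z_{α/2} + z_β)² · [p₁(1−p₁) + p₂(1−p₂)] / (p₁ − p₂)²
  = (1.645 + 1.036)² · (0.35·0.65 + 0.50·0.50) / (-0.15)²
  = (2.681)² · (0.2275 + 0.2500) / 0.0225
  = 7.1878 · 0.4775 / 0.0225
  = 152.54
Design effect: 1.9 × 152.54 = 289.83.
Round up → n = 290 per group.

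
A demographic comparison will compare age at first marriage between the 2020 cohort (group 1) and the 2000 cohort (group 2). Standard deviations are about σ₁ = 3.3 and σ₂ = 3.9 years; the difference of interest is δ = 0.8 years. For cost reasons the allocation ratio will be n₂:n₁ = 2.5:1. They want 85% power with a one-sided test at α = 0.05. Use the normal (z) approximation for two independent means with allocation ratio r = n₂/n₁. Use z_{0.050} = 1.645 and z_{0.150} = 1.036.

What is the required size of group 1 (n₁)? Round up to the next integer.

n₁ = (z_α + z_β)² · (σ₁² + σ₂²/r) / δ²
   = (1.645 + 1.036)² · (3.3² + 3.9²/2.5) / 0.8²
   = 7.1878 · (10.89 + 6.084) / 0.64
   = 7.1878 · 16.974 / 0.64
   = 190.63
Round up → n₁ = 191; n₂ = r·n₁ = 2.5 × 191 = 478.

n₁ = 191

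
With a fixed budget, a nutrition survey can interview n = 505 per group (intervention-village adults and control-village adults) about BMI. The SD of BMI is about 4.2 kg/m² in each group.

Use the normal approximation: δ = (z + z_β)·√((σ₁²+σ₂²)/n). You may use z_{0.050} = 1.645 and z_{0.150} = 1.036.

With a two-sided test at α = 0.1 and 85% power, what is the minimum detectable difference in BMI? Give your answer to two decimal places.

Minimum detectable difference ≈ 0.71 kg/m²

δ = (z_{α/2} + z_β) · √((σ₁²+σ₂²)/n)
  = (1.645 + 1.036) · √(35.28/505)
  = 2.681 · √0.06986
  = 2.681 · 0.2643
  = 0.7086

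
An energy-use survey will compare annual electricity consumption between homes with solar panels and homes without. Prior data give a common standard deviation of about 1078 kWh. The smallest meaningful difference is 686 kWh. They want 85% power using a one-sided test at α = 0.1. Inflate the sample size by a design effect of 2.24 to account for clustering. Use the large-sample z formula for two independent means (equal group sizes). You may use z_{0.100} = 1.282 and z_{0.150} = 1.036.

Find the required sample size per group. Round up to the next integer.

n = 60 per group

n = (z_α + z_β)² · (σ₁² + σ₂²) / δ²
  = (1.282 + 1.036)² · (2·1078² = 2324168) / 686²
  = 5.3731 · 2324168 / 470596
  = 26.54
Design effect: 2.24 × 26.54 = 59.44.
Round up → n = 60 per group.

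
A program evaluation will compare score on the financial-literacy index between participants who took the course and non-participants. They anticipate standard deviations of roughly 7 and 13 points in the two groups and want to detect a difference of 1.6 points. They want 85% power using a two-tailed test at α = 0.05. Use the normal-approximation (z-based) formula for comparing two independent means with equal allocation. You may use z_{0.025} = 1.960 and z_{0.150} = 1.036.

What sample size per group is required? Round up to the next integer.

n = (z_{α/2} + z_β)² · (σ₁² + σ₂²) / δ²
  = (1.960 + 1.036)² · (7² + 13² = 218) / 1.6²
  = 8.9760 · 218 / 2.56
  = 764.36
Round up → n = 765 per group.

n = 765 per group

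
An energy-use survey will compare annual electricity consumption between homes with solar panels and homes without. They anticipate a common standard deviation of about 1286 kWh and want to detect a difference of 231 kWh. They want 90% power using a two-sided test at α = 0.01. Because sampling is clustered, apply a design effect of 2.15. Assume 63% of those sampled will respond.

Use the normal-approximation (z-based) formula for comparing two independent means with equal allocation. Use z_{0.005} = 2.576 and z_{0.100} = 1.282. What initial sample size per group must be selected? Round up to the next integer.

n = (z_{α/2} + z_β)² · (σ₁² + σ₂²) / δ²
  = (2.576 + 1.282)² · (2·1286² = 3307592) / 231²
  = 14.8842 · 3307592 / 53361
  = 922.60
Design effect: 2.15 × 922.60 = 1983.59.
Adjust for 63% response: 1983.59 / 0.63 = 3148.55.
Round up → n = 3149 per group.

n = 3149 per group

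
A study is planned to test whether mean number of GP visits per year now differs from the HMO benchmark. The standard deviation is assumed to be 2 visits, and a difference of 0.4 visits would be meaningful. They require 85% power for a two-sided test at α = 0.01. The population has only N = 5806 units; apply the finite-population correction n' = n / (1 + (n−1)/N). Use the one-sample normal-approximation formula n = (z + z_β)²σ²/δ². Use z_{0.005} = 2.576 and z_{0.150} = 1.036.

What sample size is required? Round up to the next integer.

n = (z_{α/2} + z_β)² · σ² / δ²
  = (2.576 + 1.036)² · 2² / 0.4²
  = 13.0465 · 4 / 0.16
  = 326.16
Finite-population correction (N = 5806): 326.16 / (1 + (326.16 − 1)/5806) = 308.87.
Round up → n = 309.

n = 309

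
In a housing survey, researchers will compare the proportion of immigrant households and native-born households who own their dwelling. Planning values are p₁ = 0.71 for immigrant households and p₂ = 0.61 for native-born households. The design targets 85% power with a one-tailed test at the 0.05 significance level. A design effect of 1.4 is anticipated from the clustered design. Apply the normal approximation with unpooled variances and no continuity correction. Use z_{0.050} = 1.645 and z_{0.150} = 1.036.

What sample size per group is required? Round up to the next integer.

n = 447 per group

n = (z_α + z_β)² · [p₁(1−p₁) + p₂(1−p₂)] / (p₁ − p₂)²
  = (1.645 + 1.036)² · (0.71·0.29 + 0.61·0.39) / (0.10)²
  = (2.681)² · (0.2059 + 0.2379) / 0.0100
  = 7.1878 · 0.4438 / 0.0100
  = 318.99
Design effect: 1.4 × 318.99 = 446.59.
Round up → n = 447 per group.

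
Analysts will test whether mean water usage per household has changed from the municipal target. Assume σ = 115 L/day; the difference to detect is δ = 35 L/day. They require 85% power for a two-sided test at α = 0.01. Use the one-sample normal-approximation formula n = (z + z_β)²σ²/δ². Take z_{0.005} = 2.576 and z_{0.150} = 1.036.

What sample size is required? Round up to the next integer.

n = (z_{α/2} + z_β)² · σ² / δ²
  = (2.576 + 1.036)² · 115² / 35²
  = 13.0465 · 13225 / 1225
  = 140.85
Round up → n = 141.

n = 141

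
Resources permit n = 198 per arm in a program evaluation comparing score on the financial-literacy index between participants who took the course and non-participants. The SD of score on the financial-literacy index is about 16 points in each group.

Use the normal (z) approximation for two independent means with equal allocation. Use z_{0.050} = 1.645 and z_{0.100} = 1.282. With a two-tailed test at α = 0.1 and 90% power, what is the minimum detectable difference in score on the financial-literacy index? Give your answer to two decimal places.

δ = (z_{α/2} + z_β) · √((σ₁²+σ₂²)/n)
  = (1.645 + 1.282) · √(512/198)
  = 2.927 · √2.5859
  = 2.927 · 1.6081
  = 4.7068

Minimum detectable difference ≈ 4.71 points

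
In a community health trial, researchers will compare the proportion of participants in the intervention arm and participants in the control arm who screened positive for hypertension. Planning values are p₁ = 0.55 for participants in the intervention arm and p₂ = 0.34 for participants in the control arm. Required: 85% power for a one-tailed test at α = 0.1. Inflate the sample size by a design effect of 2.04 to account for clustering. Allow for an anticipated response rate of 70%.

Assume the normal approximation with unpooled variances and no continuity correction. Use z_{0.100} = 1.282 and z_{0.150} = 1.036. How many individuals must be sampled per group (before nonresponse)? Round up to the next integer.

n = 168 per group

n = (z_α + z_β)² · [p₁(1−p₁) + p₂(1−p₂)] / (p₁ − p₂)²
  = (1.282 + 1.036)² · (0.55·0.45 + 0.34·0.66) / (0.21)²
  = (2.318)² · (0.2475 + 0.2244) / 0.0441
  = 5.3731 · 0.4719 / 0.0441
  = 57.50
Design effect: 2.04 × 57.50 = 117.29.
Adjust for 70% response: 117.29 / 0.70 = 167.56.
Round up → n = 168 per group.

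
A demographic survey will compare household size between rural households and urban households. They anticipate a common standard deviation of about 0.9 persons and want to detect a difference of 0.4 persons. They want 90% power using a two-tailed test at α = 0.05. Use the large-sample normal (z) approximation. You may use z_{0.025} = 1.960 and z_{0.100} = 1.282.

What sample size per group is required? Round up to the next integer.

n = 107 per group

n = (z_{α/2} + z_β)² · (σ₁² + σ₂²) / δ²
  = (1.960 + 1.282)² · (2·0.9² = 1.62) / 0.4²
  = 10.5106 · 1.62 / 0.16
  = 106.42
Round up → n = 107 per group.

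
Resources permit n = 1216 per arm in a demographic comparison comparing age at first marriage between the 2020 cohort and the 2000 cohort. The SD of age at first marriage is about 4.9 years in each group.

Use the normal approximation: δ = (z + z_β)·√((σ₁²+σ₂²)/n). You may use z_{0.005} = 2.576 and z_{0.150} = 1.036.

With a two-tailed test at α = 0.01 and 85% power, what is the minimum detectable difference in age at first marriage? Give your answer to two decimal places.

Minimum detectable difference ≈ 0.72 years

δ = (z_{α/2} + z_β) · √((σ₁²+σ₂²)/n)
  = (2.576 + 1.036) · √(48.02/1216)
  = 3.612 · √0.03949
  = 3.612 · 0.1987
  = 0.7178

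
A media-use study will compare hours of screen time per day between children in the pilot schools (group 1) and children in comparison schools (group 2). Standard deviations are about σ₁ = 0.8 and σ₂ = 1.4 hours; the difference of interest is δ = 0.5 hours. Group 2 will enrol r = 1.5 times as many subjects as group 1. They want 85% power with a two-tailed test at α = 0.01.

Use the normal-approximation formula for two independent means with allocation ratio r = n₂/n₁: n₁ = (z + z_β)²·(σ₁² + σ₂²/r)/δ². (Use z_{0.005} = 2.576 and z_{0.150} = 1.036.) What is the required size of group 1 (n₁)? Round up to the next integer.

n₁ = (z_{α/2} + z_β)² · (σ₁² + σ₂²/r) / δ²
   = (2.576 + 1.036)² · (0.8² + 1.4²/1.5) / 0.5²
   = 13.0465 · (0.64 + 1.3067) / 0.25
   = 13.0465 · 1.9467 / 0.25
   = 101.59
Round up → n₁ = 102; n₂ = r·n₁ = 1.5 × 102 = 153.

n₁ = 102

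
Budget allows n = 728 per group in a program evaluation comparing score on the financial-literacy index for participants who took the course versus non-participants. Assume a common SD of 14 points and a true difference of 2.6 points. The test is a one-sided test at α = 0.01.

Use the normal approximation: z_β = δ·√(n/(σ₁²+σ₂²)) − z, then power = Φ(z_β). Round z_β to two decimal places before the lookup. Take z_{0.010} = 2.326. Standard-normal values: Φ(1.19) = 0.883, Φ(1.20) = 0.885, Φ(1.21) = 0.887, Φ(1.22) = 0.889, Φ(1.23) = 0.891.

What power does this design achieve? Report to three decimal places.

Power ≈ 0.889

z_β = δ·√(n/(σ₁²+σ₂²)) − z_α
    = 2.6 · √(728/392) − 2.326
    = 2.6 · 1.36277 − 2.326
    = 3.5432 − 2.326 = 1.2172 → 1.22
Power = Φ(1.22) = 0.889.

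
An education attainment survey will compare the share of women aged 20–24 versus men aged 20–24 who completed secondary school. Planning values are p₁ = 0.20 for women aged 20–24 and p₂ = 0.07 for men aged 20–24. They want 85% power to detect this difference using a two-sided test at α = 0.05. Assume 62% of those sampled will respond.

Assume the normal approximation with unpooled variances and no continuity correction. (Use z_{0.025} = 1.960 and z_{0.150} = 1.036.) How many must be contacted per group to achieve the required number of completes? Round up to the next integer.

n = 193 per group

n = (z_{α/2} + z_β)² · [p₁(1−p₁) + p₂(1−p₂)] / (p₁ − p₂)²
  = (1.960 + 1.036)² · (0.20·0.80 + 0.07·0.93) / (0.13)²
  = (2.996)² · (0.1600 + 0.0651) / 0.0169
  = 8.9760 · 0.2251 / 0.0169
  = 119.56
Adjust for 62% response: 119.56 / 0.62 = 192.83.
Round up → n = 193 per group.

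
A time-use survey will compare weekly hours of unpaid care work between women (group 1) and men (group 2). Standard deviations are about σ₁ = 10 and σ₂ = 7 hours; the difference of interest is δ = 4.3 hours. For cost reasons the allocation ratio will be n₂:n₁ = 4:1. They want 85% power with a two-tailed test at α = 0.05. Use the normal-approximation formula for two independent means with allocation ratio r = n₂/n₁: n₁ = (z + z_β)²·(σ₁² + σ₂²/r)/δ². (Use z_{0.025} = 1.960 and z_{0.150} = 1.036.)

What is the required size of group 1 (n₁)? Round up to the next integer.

n₁ = (z_{α/2} + z_β)² · (σ₁² + σ₂²/r) / δ²
   = (1.960 + 1.036)² · (10² + 7²/4) / 4.3²
   = 8.9760 · (100 + 12.25) / 18.49
   = 8.9760 · 112.25 / 18.49
   = 54.49
Round up → n₁ = 55; n₂ = r·n₁ = 4 × 55 = 220.

n₁ = 55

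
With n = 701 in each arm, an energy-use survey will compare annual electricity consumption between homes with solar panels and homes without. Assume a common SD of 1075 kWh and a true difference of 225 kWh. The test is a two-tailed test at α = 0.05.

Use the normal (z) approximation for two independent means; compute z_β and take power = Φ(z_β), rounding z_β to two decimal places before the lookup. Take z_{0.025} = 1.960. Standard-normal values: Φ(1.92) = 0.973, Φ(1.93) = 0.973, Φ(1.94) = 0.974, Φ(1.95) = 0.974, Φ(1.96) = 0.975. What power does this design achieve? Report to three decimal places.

Power ≈ 0.975

z_β = δ·√(n/(σ₁²+σ₂²)) − z_{α/2}
    = 225 · √(701/2311250) − 1.960
    = 225 · 0.01742 − 1.960
    = 3.9185 − 1.960 = 1.9585 → 1.96
Power = Φ(1.96) = 0.975.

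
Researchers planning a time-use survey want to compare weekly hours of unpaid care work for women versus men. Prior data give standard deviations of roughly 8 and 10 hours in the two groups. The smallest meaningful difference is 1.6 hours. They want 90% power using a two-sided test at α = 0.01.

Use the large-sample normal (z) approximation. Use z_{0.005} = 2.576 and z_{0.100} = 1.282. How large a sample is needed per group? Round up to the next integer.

n = (z_{α/2} + z_β)² · (σ₁² + σ₂²) / δ²
  = (2.576 + 1.282)² · (8² + 10² = 164) / 1.6²
  = 14.8842 · 164 / 2.56
  = 953.52
Round up → n = 954 per group.

n = 954 per group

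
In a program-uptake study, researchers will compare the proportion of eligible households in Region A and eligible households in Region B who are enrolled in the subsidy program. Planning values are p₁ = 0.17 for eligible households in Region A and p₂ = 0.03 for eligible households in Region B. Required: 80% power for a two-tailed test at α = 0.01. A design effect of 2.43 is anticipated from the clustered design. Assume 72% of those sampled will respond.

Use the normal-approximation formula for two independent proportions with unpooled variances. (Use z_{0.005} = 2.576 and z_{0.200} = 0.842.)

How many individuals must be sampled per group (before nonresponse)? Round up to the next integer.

n = 343 per group

n = (z_{α/2} + z_β)² · [p₁(1−p₁) + p₂(1−p₂)] / (p₁ − p₂)²
  = (2.576 + 0.842)² · (0.17·0.83 + 0.03·0.97) / (0.14)²
  = (3.418)² · (0.1411 + 0.0291) / 0.0196
  = 11.6827 · 0.1702 / 0.0196
  = 101.45
Design effect: 2.43 × 101.45 = 246.52.
Adjust for 72% response: 246.52 / 0.72 = 342.39.
Round up → n = 343 per group.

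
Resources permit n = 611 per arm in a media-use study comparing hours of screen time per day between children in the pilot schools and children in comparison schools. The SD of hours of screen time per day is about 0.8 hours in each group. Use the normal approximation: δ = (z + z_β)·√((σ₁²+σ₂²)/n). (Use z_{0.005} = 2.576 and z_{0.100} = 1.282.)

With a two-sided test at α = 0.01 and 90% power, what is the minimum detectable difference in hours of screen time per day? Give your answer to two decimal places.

δ = (z_{α/2} + z_β) · √((σ₁²+σ₂²)/n)
  = (2.576 + 1.282) · √(1.28/611)
  = 3.858 · √0.00209
  = 3.858 · 0.0458
  = 0.1766

Minimum detectable difference ≈ 0.18 hours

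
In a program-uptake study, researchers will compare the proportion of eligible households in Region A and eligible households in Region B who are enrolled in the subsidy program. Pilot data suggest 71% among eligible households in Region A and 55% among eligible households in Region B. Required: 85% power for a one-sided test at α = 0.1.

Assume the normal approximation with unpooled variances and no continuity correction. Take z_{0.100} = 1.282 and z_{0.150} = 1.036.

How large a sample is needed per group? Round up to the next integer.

n = 96 per group

n = (z_α + z_β)² · [p₁(1−p₁) + p₂(1−p₂)] / (p₁ − p₂)²
  = (1.282 + 1.036)² · (0.71·0.29 + 0.55·0.45) / (0.16)²
  = (2.318)² · (0.2059 + 0.2475) / 0.0256
  = 5.3731 · 0.4534 / 0.0256
  = 95.16
Round up → n = 96 per group.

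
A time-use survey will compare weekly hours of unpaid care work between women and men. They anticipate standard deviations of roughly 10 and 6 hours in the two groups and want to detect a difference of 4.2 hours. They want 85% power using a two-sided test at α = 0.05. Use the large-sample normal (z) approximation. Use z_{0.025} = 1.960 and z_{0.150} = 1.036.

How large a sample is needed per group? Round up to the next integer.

n = (z_{α/2} + z_β)² · (σ₁² + σ₂²) / δ²
  = (1.960 + 1.036)² · (10² + 6² = 136) / 4.2²
  = 8.9760 · 136 / 17.64
  = 69.20
Round up → n = 70 per group.

n = 70 per group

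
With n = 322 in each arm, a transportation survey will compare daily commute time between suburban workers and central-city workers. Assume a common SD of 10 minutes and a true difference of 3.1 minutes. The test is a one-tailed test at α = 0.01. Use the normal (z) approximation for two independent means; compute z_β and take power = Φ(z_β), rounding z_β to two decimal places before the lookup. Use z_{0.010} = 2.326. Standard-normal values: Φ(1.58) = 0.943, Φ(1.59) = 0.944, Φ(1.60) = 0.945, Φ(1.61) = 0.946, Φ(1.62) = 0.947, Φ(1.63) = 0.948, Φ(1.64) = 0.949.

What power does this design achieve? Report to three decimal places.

Power ≈ 0.946

z_β = δ·√(n/(σ₁²+σ₂²)) − z_α
    = 3.1 · √(322/200) − 2.326
    = 3.1 · 1.26886 − 2.326
    = 3.9335 − 2.326 = 1.6075 → 1.61
Power = Φ(1.61) = 0.946.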